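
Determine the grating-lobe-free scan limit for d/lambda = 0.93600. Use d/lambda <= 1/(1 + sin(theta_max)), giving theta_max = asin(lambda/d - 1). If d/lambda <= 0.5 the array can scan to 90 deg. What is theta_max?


lambda/d - 1 = 1/0.93600 - 1 = 0.06837607
theta_max = asin(0.06837607) = 3.921 deg

3.921 deg


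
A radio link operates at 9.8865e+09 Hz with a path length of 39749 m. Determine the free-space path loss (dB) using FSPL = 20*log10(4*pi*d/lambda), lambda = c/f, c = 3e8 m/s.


lambda = c / f = 3.0000e+08 / 9.8865e+09 = 0.03034441 m
FSPL = 20 * log10(4*pi*39749/0.03034441) = 144.3 dB

144.3 dB


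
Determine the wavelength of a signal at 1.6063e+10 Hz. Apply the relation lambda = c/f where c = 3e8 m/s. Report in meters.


lambda = c / f = 3.0000e+08 / 1.6063e+10 = 0.01868 m

0.01868 m


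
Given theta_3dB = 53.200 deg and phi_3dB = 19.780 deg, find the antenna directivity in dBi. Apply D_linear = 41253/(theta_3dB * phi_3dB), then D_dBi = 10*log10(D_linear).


D_linear = 41253 / (53.200 * 19.780) = 39.20285
D_dBi = 10 * log10(39.20285) = 15.93 dBi

15.93 dBi


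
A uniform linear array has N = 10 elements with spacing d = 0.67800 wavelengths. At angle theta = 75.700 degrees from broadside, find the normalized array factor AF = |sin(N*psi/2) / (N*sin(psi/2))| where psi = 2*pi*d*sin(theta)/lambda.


psi = 2*pi*0.67800*sin(75.700 deg) = 4.128007 rad
AF = |sin(10*4.128007/2) / (10*sin(4.128007/2))| = 0.1108

0.1108


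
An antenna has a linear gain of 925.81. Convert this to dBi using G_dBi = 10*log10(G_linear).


G_dBi = 10 * log10(925.81) = 29.67 dBi

29.67 dBi


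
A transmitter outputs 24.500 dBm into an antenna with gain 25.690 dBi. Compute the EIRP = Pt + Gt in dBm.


EIRP = Pt + Gt = 24.500 + 25.690 = 50.19 dBm

50.19 dBm


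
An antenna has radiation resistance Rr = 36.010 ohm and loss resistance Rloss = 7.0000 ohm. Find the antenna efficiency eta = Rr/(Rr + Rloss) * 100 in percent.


eta = 36.010 / (36.010 + 7.0000) * 100 = 83.72%

83.72%


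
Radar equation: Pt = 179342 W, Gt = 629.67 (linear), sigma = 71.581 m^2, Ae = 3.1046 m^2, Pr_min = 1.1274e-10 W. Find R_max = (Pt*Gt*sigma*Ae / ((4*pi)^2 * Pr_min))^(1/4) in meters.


R^4 = 179342*629.67*71.581*3.1046 / ((4*pi)^2 * 1.1274e-10) = 1.409616e+18
R_max = 1.409616e+18^0.25 = 34457 m

34457 m


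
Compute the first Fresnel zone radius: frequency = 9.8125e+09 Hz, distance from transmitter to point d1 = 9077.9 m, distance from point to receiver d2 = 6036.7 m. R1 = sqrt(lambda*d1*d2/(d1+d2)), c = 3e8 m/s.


lambda = c / f = 3.0000e+08 / 9.8125e+09 = 0.03057325 m
R1 = sqrt(0.03057325 * 9077.9 * 6036.7 / (9077.9 + 6036.7)) = 10.53 m

10.53 m


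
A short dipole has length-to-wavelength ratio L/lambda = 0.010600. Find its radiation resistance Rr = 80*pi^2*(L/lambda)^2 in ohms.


Rr = 80 * pi^2 * (0.010600)^2 = 80 * 9.869604 * 1.123600e-04 = 0.08872 ohm

0.08872 ohm


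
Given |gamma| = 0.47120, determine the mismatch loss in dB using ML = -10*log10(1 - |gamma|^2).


ML = -10 * log10(1 - 0.47120^2) = -10 * log10(0.77797056) = 1.090 dB

1.090 dB


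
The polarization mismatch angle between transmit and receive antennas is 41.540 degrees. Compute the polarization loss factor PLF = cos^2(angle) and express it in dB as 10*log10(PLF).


PLF_linear = cos^2(41.540 deg) = 0.5602417
PLF_dB = 10 * log10(0.5602417) = -2.516 dB

-2.516 dB


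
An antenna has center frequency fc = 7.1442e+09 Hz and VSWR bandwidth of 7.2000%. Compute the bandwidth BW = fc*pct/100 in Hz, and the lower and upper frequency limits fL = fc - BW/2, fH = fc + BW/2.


BW = 7.1442e+09 * 7.2000/100 = 5.143824e+08 Hz
fL = 7.1442e+09 - 5.143824e+08/2 = 6.887e+09 Hz
fH = 7.1442e+09 + 5.143824e+08/2 = 7.401e+09 Hz

BW=5.144e+08 Hz, fL=6.887e+09 Hz, fH=7.401e+09 Hz


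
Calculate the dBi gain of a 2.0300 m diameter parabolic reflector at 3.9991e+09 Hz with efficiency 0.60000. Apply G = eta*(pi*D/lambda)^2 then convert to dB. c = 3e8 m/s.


lambda = c / f = 3.0000e+08 / 3.9991e+09 = 0.07501688 m
G_linear = 0.60000 * (pi * 2.0300 / 0.07501688)^2 = 4336.357
G_dBi = 10 * log10(4336.357) = 36.37 dBi

36.37 dBi


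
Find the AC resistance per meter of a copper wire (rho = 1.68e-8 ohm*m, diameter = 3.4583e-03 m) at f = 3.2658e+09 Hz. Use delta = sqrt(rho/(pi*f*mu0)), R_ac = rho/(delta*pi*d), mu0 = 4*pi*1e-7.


delta = sqrt(1.68e-8 / (pi * 3.2658e+09 * 4*pi*1e-7)) = 1.141511e-06 m
R_ac = 1.68e-8 / (1.141511e-06 * pi * 3.4583e-03) = 1.355 ohm/m

1.355 ohm/m


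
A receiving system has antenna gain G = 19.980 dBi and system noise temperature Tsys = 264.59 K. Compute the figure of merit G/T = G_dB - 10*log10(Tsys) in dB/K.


G/T = 19.980 - 10*log10(264.59) = 19.980 - 24.22573 = -4.246 dB/K

-4.246 dB/K


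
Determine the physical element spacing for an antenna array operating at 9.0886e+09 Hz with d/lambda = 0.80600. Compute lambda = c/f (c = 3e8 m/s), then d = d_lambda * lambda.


lambda = c / f = 3.0000e+08 / 9.0886e+09 = 0.03300838 m
d = 0.80600 * 0.03300838 = 0.02660 m

0.02660 m


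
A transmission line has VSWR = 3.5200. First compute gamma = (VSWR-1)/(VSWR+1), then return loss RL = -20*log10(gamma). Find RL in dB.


gamma = (3.5200 - 1) / (3.5200 + 1) = 0.5575221
RL = -20 * log10(0.5575221) = 5.075 dB

5.075 dB


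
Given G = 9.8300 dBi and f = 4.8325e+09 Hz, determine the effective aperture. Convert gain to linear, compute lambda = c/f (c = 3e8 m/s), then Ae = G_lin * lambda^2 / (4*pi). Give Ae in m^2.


lambda = c / f = 3.0000e+08 / 4.8325e+09 = 0.06207967 m
G_linear = 10^(9.8300/10) = 9.616123
Ae = G_linear * lambda^2 / (4*pi) = 9.616123 * 0.06207967^2 / (4*pi) = 2.949e-03 m^2

2.949e-03 m^2


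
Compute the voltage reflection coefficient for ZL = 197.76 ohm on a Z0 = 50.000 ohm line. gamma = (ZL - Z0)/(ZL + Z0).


gamma = (197.76 - 50.000) / (197.76 + 50.000) = 0.5964

0.5964


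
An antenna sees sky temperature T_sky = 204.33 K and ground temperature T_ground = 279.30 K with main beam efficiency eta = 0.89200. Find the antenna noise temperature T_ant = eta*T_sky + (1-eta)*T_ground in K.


T_ant = 0.89200 * 204.33 + (1 - 0.89200) * 279.30 = 212.4 K

212.4 K


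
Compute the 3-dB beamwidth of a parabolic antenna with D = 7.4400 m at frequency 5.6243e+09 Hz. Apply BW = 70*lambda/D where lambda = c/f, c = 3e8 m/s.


lambda = c / f = 3.0000e+08 / 5.6243e+09 = 0.05333997 m
BW = 70 * 0.05333997 / 7.4400 = 0.5019 deg

0.5019 deg


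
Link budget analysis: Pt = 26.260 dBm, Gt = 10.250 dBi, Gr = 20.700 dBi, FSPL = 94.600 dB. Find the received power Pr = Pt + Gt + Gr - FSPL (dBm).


Pr = 26.260 + 10.250 + 20.700 - 94.600 = -37.39 dBm

-37.39 dBm


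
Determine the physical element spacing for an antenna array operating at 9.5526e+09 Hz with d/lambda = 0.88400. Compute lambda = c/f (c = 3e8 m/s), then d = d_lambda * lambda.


lambda = c / f = 3.0000e+08 / 9.5526e+09 = 0.03140506 m
d = 0.88400 * 0.03140506 = 0.02776 m

0.02776 m


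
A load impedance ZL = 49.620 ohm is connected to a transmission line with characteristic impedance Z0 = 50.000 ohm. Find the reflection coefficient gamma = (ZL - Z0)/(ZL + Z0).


gamma = (49.620 - 50.000) / (49.620 + 50.000) = -3.814e-03

-3.814e-03


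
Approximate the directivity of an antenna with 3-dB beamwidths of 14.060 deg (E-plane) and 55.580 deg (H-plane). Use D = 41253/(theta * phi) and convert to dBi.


D_linear = 41253 / (14.060 * 55.580) = 52.79000
D_dBi = 10 * log10(52.79000) = 17.23 dBi

17.23 dBi


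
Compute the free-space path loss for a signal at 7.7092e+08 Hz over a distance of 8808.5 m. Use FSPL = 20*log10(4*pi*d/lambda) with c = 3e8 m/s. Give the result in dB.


lambda = c / f = 3.0000e+08 / 7.7092e+08 = 0.3891454 m
FSPL = 20 * log10(4*pi*8808.5/0.3891454) = 109.1 dB

109.1 dB


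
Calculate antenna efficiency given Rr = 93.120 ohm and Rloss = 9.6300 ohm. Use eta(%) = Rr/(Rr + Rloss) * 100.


eta = 93.120 / (93.120 + 9.6300) * 100 = 90.63%

90.63%


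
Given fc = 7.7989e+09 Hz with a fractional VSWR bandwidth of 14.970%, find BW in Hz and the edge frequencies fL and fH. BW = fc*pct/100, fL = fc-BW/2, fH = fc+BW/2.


BW = 7.7989e+09 * 14.970/100 = 1.167495e+09 Hz
fL = 7.7989e+09 - 1.167495e+09/2 = 7.215e+09 Hz
fH = 7.7989e+09 + 1.167495e+09/2 = 8.383e+09 Hz

BW=1.167e+09 Hz, fL=7.215e+09 Hz, fH=8.383e+09 Hz


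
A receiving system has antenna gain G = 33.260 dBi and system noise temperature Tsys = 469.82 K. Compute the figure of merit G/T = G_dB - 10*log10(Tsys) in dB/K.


G/T = 33.260 - 10*log10(469.82) = 33.260 - 26.71932 = 6.541 dB/K

6.541 dB/K


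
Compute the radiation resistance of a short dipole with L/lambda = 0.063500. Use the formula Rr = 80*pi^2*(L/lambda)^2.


Rr = 80 * pi^2 * (0.063500)^2 = 80 * 9.869604 * 4.032250e-03 = 3.184 ohm

3.184 ohm


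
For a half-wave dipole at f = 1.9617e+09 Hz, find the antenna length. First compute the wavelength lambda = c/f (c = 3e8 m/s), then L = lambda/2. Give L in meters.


lambda = c / f = 3.0000e+08 / 1.9617e+09 = 0.1529286 m
L = lambda / 2 = 0.1529286 / 2 = 0.07646 m

0.07646 m


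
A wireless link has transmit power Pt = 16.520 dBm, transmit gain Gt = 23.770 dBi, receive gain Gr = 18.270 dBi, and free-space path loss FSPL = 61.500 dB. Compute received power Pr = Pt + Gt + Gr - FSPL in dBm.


Pr = 16.520 + 23.770 + 18.270 - 61.500 = -2.94 dBm

-2.94 dBm


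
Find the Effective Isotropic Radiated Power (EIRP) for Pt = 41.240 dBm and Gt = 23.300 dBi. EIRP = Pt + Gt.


EIRP = Pt + Gt = 41.240 + 23.300 = 64.54 dBm

64.54 dBm


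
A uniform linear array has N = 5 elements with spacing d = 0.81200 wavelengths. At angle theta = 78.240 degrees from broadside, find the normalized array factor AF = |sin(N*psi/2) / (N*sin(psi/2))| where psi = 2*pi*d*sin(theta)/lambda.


psi = 2*pi*0.81200*sin(78.240 deg) = 4.994856 rad
AF = |sin(5*4.994856/2) / (5*sin(4.994856/2))| = 0.02636

0.02636


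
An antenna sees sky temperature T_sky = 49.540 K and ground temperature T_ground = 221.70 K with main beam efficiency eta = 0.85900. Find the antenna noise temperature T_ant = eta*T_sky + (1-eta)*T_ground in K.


T_ant = 0.85900 * 49.540 + (1 - 0.85900) * 221.70 = 73.81 K

73.81 K


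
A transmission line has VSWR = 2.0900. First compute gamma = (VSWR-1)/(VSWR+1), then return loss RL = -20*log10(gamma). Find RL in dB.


gamma = (2.0900 - 1) / (2.0900 + 1) = 0.3527508
RL = -20 * log10(0.3527508) = 9.051 dB

9.051 dB


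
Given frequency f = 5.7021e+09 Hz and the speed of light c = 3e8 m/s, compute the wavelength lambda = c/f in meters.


lambda = c / f = 3.0000e+08 / 5.7021e+09 = 0.05261 m

0.05261 m


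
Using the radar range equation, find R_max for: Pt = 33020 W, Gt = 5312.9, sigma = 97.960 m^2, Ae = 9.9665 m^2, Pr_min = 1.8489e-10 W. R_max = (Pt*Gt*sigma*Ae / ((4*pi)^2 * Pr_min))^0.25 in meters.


R^4 = 33020*5312.9*97.960*9.9665 / ((4*pi)^2 * 1.8489e-10) = 5.866337e+18
R_max = 5.866337e+18^0.25 = 49214 m

49214 m


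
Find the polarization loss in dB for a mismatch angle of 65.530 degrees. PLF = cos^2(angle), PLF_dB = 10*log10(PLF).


PLF_linear = cos^2(65.530 deg) = 0.1715755
PLF_dB = 10 * log10(0.1715755) = -7.655 dB

-7.655 dB


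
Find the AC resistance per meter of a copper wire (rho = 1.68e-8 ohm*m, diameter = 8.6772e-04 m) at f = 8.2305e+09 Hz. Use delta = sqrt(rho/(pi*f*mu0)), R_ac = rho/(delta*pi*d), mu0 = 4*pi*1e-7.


delta = sqrt(1.68e-8 / (pi * 8.2305e+09 * 4*pi*1e-7)) = 7.190543e-07 m
R_ac = 1.68e-8 / (7.190543e-07 * pi * 8.6772e-04) = 8.571 ohm/m

8.571 ohm/m


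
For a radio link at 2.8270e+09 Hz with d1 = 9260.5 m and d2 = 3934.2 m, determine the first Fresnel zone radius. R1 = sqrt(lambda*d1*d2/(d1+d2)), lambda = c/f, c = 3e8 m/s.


lambda = c / f = 3.0000e+08 / 2.8270e+09 = 0.1061196 m
R1 = sqrt(0.1061196 * 9260.5 * 3934.2 / (9260.5 + 3934.2)) = 17.12 m

17.12 m


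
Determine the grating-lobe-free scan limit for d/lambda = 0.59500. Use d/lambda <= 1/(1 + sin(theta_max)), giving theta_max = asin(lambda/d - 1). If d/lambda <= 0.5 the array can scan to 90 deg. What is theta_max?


lambda/d - 1 = 1/0.59500 - 1 = 0.6806723
theta_max = asin(0.6806723) = 42.90 deg

42.90 deg


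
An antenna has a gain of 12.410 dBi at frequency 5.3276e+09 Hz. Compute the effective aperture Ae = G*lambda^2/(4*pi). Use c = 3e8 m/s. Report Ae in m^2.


lambda = c / f = 3.0000e+08 / 5.3276e+09 = 0.05631053 m
G_linear = 10^(12.410/10) = 17.41807
Ae = G_linear * lambda^2 / (4*pi) = 17.41807 * 0.05631053^2 / (4*pi) = 4.395e-03 m^2

4.395e-03 m^2


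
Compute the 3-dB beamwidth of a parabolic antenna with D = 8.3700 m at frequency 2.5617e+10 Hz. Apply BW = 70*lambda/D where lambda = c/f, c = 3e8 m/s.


lambda = c / f = 3.0000e+08 / 2.5617e+10 = 0.01171097 m
BW = 70 * 0.01171097 / 8.3700 = 0.09794 deg

0.09794 deg


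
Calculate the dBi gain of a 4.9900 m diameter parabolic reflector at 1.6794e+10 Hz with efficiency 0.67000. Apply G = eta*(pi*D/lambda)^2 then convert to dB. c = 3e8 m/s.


lambda = c / f = 3.0000e+08 / 1.6794e+10 = 0.01786352 m
G_linear = 0.67000 * (pi * 4.9900 / 0.01786352)^2 = 515990.3
G_dBi = 10 * log10(515990.3) = 57.13 dBi

57.13 dBi


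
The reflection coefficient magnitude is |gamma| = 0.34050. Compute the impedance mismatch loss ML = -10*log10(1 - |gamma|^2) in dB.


ML = -10 * log10(1 - 0.34050^2) = -10 * log10(0.88405975) = 0.5352 dB

0.5352 dB


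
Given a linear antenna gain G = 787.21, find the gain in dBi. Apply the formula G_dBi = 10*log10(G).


G_dBi = 10 * log10(787.21) = 28.96 dBi

28.96 dBi


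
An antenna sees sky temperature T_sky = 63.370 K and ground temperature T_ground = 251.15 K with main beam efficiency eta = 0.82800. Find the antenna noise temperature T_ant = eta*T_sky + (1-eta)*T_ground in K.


T_ant = 0.82800 * 63.370 + (1 - 0.82800) * 251.15 = 95.67 K

95.67 K


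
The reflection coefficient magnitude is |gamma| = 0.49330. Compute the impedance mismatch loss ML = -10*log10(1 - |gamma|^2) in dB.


ML = -10 * log10(1 - 0.49330^2) = -10 * log10(0.75665511) = 1.211 dB

1.211 dB


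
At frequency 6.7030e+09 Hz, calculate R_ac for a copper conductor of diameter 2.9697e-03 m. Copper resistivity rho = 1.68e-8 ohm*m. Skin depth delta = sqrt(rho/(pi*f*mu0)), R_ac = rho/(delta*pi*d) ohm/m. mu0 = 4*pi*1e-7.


delta = sqrt(1.68e-8 / (pi * 6.7030e+09 * 4*pi*1e-7)) = 7.967832e-07 m
R_ac = 1.68e-8 / (7.967832e-07 * pi * 2.9697e-03) = 2.260 ohm/m

2.260 ohm/m


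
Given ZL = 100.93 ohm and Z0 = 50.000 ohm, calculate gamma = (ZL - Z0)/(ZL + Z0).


gamma = (100.93 - 50.000) / (100.93 + 50.000) = 0.3374

0.3374


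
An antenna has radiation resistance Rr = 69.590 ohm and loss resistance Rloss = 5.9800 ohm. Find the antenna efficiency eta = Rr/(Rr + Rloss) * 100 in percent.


eta = 69.590 / (69.590 + 5.9800) * 100 = 92.09%

92.09%


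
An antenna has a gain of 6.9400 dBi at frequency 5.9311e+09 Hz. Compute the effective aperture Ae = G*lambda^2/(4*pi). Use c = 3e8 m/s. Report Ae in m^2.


lambda = c / f = 3.0000e+08 / 5.9311e+09 = 0.05058084 m
G_linear = 10^(6.9400/10) = 4.943107
Ae = G_linear * lambda^2 / (4*pi) = 4.943107 * 0.05058084^2 / (4*pi) = 1.006e-03 m^2

1.006e-03 m^2


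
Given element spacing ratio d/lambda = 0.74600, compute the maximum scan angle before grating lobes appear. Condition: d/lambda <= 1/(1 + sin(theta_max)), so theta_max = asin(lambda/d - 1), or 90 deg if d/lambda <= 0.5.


lambda/d - 1 = 1/0.74600 - 1 = 0.3404826
theta_max = asin(0.3404826) = 19.91 deg

19.91 deg


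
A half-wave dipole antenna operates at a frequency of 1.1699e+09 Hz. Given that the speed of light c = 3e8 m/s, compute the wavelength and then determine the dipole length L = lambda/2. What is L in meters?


lambda = c / f = 3.0000e+08 / 1.1699e+09 = 0.2564322 m
L = lambda / 2 = 0.2564322 / 2 = 0.1282 m

0.1282 m


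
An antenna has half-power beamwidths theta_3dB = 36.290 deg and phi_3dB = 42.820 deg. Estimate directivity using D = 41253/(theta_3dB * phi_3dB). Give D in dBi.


D_linear = 41253 / (36.290 * 42.820) = 26.54739
D_dBi = 10 * log10(26.54739) = 14.24 dBi

14.24 dBi


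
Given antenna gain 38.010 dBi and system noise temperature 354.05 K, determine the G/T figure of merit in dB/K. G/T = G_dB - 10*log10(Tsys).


G/T = 38.010 - 10*log10(354.05) = 38.010 - 25.49065 = 12.52 dB/K

12.52 dB/K


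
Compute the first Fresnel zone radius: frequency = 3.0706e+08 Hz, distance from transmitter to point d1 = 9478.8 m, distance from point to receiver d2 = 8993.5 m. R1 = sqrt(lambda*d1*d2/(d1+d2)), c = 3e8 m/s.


lambda = c / f = 3.0000e+08 / 3.0706e+08 = 0.9770078 m
R1 = sqrt(0.9770078 * 9478.8 * 8993.5 / (9478.8 + 8993.5)) = 67.15 m

67.15 m


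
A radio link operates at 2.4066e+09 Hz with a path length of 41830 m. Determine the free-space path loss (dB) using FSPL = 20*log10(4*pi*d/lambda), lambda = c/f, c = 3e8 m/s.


lambda = c / f = 3.0000e+08 / 2.4066e+09 = 0.1246572 m
FSPL = 20 * log10(4*pi*41830/0.1246572) = 132.5 dB

132.5 dB


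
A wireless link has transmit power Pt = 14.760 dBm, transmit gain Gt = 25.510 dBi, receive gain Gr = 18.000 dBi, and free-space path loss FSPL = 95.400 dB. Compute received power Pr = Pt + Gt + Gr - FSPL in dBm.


Pr = 14.760 + 25.510 + 18.000 - 95.400 = -37.13 dBm

-37.13 dBm


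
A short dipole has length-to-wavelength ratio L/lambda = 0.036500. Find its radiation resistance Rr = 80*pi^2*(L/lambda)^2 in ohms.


Rr = 80 * pi^2 * (0.036500)^2 = 80 * 9.869604 * 1.332250e-03 = 1.052 ohm

1.052 ohm


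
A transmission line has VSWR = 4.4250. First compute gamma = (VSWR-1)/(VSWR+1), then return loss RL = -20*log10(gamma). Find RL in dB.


gamma = (4.4250 - 1) / (4.4250 + 1) = 0.6313364
RL = -20 * log10(0.6313364) = 3.995 dB

3.995 dB


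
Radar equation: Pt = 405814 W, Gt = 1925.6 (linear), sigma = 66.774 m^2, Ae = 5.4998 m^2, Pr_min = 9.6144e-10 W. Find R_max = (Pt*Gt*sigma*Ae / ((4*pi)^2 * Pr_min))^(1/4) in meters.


R^4 = 405814*1925.6*66.774*5.4998 / ((4*pi)^2 * 9.6144e-10) = 1.890190e+18
R_max = 1.890190e+18^0.25 = 37079 m

37079 m


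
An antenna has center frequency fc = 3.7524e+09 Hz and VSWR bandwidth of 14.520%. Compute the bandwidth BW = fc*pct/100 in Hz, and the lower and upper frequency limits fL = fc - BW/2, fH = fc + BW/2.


BW = 3.7524e+09 * 14.520/100 = 5.448485e+08 Hz
fL = 3.7524e+09 - 5.448485e+08/2 = 3.480e+09 Hz
fH = 3.7524e+09 + 5.448485e+08/2 = 4.025e+09 Hz

BW=5.448e+08 Hz, fL=3.480e+09 Hz, fH=4.025e+09 Hz


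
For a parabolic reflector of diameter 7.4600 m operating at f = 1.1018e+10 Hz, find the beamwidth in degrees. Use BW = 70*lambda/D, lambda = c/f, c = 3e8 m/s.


lambda = c / f = 3.0000e+08 / 1.1018e+10 = 0.02722817 m
BW = 70 * 0.02722817 / 7.4600 = 0.2555 deg

0.2555 deg


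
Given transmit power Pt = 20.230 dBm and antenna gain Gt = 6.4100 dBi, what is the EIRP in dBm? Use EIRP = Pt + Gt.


EIRP = Pt + Gt = 20.230 + 6.4100 = 26.64 dBm

26.64 dBm


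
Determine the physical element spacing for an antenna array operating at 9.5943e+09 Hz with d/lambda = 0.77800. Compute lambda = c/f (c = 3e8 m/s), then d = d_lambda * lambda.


lambda = c / f = 3.0000e+08 / 9.5943e+09 = 0.03126857 m
d = 0.77800 * 0.03126857 = 0.02433 m

0.02433 m


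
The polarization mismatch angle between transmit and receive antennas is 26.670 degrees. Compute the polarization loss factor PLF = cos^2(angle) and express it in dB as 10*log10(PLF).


PLF_linear = cos^2(26.670 deg) = 0.7985326
PLF_dB = 10 * log10(0.7985326) = -0.9771 dB

-0.9771 dB


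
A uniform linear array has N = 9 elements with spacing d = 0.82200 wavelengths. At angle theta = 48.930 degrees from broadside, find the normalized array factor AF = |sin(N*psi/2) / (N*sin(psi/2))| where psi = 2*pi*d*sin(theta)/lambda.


psi = 2*pi*0.82200*sin(48.930 deg) = 3.893765 rad
AF = |sin(9*3.893765/2) / (9*sin(3.893765/2))| = 0.1159

0.1159


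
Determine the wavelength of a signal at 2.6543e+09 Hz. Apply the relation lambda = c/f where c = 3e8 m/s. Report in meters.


lambda = c / f = 3.0000e+08 / 2.6543e+09 = 0.1130 m

0.1130 m


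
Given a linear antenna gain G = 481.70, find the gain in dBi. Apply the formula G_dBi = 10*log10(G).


G_dBi = 10 * log10(481.70) = 26.83 dBi

26.83 dBi


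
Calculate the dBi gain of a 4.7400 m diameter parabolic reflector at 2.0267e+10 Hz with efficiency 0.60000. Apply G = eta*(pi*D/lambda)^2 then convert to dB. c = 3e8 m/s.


lambda = c / f = 3.0000e+08 / 2.0267e+10 = 0.01480239 m
G_linear = 0.60000 * (pi * 4.7400 / 0.01480239)^2 = 607217.1
G_dBi = 10 * log10(607217.1) = 57.83 dBi

57.83 dBi


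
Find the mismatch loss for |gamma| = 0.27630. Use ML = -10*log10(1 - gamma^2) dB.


ML = -10 * log10(1 - 0.27630^2) = -10 * log10(0.92365831) = 0.3449 dB

0.3449 dB


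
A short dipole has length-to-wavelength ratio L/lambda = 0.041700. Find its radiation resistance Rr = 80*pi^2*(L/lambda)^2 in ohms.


Rr = 80 * pi^2 * (0.041700)^2 = 80 * 9.869604 * 1.738890e-03 = 1.373 ohm

1.373 ohm


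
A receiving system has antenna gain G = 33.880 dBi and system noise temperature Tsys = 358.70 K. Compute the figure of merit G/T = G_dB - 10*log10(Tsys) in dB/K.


G/T = 33.880 - 10*log10(358.70) = 33.880 - 25.54731 = 8.333 dB/K

8.333 dB/K


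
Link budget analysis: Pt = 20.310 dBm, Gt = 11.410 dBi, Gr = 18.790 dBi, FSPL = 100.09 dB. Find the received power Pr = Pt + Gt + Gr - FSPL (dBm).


Pr = 20.310 + 11.410 + 18.790 - 100.09 = -49.58 dBm

-49.58 dBm


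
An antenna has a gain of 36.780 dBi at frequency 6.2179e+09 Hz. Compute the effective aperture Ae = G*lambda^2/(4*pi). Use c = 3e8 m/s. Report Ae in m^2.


lambda = c / f = 3.0000e+08 / 6.2179e+09 = 0.04824780 m
G_linear = 10^(36.780/10) = 4764.310
Ae = G_linear * lambda^2 / (4*pi) = 4764.310 * 0.04824780^2 / (4*pi) = 0.8826 m^2

0.8826 m^2


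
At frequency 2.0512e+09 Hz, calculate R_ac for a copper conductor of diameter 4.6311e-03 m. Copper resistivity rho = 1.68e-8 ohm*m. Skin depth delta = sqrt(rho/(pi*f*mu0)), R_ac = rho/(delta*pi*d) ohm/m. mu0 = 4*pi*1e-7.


delta = sqrt(1.68e-8 / (pi * 2.0512e+09 * 4*pi*1e-7)) = 1.440359e-06 m
R_ac = 1.68e-8 / (1.440359e-06 * pi * 4.6311e-03) = 0.8017 ohm/m

0.8017 ohm/m


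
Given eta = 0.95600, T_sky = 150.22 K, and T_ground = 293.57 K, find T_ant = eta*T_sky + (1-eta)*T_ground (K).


T_ant = 0.95600 * 150.22 + (1 - 0.95600) * 293.57 = 156.5 K

156.5 K


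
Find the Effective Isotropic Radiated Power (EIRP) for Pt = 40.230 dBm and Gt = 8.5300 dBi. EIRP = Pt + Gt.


EIRP = Pt + Gt = 40.230 + 8.5300 = 48.76 dBm

48.76 dBm


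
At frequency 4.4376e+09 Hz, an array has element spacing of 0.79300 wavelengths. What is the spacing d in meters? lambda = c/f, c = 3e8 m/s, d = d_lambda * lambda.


lambda = c / f = 3.0000e+08 / 4.4376e+09 = 0.06760411 m
d = 0.79300 * 0.06760411 = 0.05361 m

0.05361 m


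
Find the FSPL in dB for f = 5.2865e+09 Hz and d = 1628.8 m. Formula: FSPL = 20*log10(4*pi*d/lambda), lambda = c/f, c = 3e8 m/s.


lambda = c / f = 3.0000e+08 / 5.2865e+09 = 0.05674832 m
FSPL = 20 * log10(4*pi*1628.8/0.05674832) = 111.1 dB

111.1 dB


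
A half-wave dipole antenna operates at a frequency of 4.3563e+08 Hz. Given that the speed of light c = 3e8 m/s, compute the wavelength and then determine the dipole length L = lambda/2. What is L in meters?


lambda = c / f = 3.0000e+08 / 4.3563e+08 = 0.6886578 m
L = lambda / 2 = 0.6886578 / 2 = 0.3443 m

0.3443 m


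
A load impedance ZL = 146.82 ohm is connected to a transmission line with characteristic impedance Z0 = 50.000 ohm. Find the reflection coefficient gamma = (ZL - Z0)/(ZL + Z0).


gamma = (146.82 - 50.000) / (146.82 + 50.000) = 0.4919

0.4919


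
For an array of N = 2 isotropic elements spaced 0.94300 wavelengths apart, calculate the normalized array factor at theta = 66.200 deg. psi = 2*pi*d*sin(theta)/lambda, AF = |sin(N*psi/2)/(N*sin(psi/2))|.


psi = 2*pi*0.94300*sin(66.200 deg) = 5.421176 rad
AF = |sin(2*5.421176/2) / (2*sin(5.421176/2))| = 0.9085

0.9085


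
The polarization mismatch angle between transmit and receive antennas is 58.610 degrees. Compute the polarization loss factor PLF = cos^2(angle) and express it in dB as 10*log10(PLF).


PLF_linear = cos^2(58.610 deg) = 0.2712958
PLF_dB = 10 * log10(0.2712958) = -5.666 dB

-5.666 dB


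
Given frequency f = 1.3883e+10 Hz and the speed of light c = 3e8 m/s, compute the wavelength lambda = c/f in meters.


lambda = c / f = 3.0000e+08 / 1.3883e+10 = 0.02161 m

0.02161 m


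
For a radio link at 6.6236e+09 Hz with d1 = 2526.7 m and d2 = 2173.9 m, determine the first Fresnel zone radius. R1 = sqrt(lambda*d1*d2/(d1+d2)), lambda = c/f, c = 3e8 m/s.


lambda = c / f = 3.0000e+08 / 6.6236e+09 = 0.04529259 m
R1 = sqrt(0.04529259 * 2526.7 * 2173.9 / (2526.7 + 2173.9)) = 7.275 m

7.275 m


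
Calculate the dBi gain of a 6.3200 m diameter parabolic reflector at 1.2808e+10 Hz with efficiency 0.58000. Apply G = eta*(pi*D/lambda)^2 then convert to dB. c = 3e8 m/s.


lambda = c / f = 3.0000e+08 / 1.2808e+10 = 0.02342286 m
G_linear = 0.58000 * (pi * 6.3200 / 0.02342286)^2 = 416756.2
G_dBi = 10 * log10(416756.2) = 56.20 dBi

56.20 dBi


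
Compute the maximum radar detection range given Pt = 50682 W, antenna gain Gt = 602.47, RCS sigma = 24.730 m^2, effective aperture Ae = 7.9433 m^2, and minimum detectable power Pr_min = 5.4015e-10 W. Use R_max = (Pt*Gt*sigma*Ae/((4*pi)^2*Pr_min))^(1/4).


R^4 = 50682*602.47*24.730*7.9433 / ((4*pi)^2 * 5.4015e-10) = 7.032021e+16
R_max = 7.032021e+16^0.25 = 16284 m

16284 m


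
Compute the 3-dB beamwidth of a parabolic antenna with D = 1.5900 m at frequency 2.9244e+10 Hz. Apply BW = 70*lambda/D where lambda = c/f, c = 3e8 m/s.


lambda = c / f = 3.0000e+08 / 2.9244e+10 = 0.01025851 m
BW = 70 * 0.01025851 / 1.5900 = 0.4516 deg

0.4516 deg


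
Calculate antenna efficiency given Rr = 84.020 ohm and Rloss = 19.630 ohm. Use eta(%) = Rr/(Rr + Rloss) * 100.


eta = 84.020 / (84.020 + 19.630) * 100 = 81.06%

81.06%


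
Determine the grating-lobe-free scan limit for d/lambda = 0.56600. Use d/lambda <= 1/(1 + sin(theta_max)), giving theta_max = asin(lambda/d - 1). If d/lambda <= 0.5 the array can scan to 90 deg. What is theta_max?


lambda/d - 1 = 1/0.56600 - 1 = 0.7667845
theta_max = asin(0.7667845) = 50.07 deg

50.07 deg


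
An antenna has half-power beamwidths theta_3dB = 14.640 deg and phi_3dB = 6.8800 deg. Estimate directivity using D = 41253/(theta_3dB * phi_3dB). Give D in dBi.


D_linear = 41253 / (14.640 * 6.8800) = 409.5680
D_dBi = 10 * log10(409.5680) = 26.12 dBi

26.12 dBi


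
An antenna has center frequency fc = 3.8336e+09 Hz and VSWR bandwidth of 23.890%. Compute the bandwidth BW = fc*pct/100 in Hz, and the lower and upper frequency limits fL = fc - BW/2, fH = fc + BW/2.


BW = 3.8336e+09 * 23.890/100 = 9.158470e+08 Hz
fL = 3.8336e+09 - 9.158470e+08/2 = 3.376e+09 Hz
fH = 3.8336e+09 + 9.158470e+08/2 = 4.292e+09 Hz

BW=9.158e+08 Hz, fL=3.376e+09 Hz, fH=4.292e+09 Hz


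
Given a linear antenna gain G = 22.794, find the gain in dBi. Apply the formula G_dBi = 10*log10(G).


G_dBi = 10 * log10(22.794) = 13.58 dBi

13.58 dBi


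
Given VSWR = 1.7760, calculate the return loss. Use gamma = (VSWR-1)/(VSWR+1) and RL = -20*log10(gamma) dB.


gamma = (1.7760 - 1) / (1.7760 + 1) = 0.2795389
RL = -20 * log10(0.2795389) = 11.07 dB

11.07 dB


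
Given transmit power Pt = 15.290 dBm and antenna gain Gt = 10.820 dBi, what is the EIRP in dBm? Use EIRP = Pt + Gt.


EIRP = Pt + Gt = 15.290 + 10.820 = 26.11 dBm

26.11 dBm


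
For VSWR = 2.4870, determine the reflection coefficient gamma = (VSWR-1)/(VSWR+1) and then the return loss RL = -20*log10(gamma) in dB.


gamma = (2.4870 - 1) / (2.4870 + 1) = 0.4264411
RL = -20 * log10(0.4264411) = 7.403 dB

7.403 dB


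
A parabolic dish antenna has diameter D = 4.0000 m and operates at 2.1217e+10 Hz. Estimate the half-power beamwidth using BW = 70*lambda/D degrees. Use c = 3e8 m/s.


lambda = c / f = 3.0000e+08 / 2.1217e+10 = 0.01413961 m
BW = 70 * 0.01413961 / 4.0000 = 0.2474 deg

0.2474 deg


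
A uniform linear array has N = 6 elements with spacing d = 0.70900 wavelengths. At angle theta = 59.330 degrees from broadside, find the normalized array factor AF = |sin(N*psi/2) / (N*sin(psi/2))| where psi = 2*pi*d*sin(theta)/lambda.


psi = 2*pi*0.70900*sin(59.330 deg) = 3.831642 rad
AF = |sin(6*3.831642/2) / (6*sin(3.831642/2))| = 0.1555

0.1555


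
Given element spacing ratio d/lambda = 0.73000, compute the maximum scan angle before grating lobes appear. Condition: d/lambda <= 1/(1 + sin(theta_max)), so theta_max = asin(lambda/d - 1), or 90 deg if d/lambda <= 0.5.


lambda/d - 1 = 1/0.73000 - 1 = 0.3698630
theta_max = asin(0.3698630) = 21.71 deg

21.71 deg


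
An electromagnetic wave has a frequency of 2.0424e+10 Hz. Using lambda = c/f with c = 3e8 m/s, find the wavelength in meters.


lambda = c / f = 3.0000e+08 / 2.0424e+10 = 0.01469 m

0.01469 m


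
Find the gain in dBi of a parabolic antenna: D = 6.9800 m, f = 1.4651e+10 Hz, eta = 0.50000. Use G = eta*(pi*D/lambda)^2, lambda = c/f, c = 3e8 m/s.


lambda = c / f = 3.0000e+08 / 1.4651e+10 = 0.02047642 m
G_linear = 0.50000 * (pi * 6.9800 / 0.02047642)^2 = 573419.6
G_dBi = 10 * log10(573419.6) = 57.58 dBi

57.58 dBi


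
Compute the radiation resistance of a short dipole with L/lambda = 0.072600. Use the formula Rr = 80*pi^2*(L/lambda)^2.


Rr = 80 * pi^2 * (0.072600)^2 = 80 * 9.869604 * 5.270760e-03 = 4.162 ohm

4.162 ohm


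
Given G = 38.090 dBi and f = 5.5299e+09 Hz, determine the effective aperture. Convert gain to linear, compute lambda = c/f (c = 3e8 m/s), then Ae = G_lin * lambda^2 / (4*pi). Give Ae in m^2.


lambda = c / f = 3.0000e+08 / 5.5299e+09 = 0.05425053 m
G_linear = 10^(38.090/10) = 6441.693
Ae = G_linear * lambda^2 / (4*pi) = 6441.693 * 0.05425053^2 / (4*pi) = 1.509 m^2

1.509 m^2


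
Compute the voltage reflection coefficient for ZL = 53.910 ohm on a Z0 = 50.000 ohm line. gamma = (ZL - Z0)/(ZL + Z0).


gamma = (53.910 - 50.000) / (53.910 + 50.000) = 0.03763

0.03763


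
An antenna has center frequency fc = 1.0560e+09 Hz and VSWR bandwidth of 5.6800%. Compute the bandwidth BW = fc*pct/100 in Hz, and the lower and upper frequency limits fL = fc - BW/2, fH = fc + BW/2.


BW = 1.0560e+09 * 5.6800/100 = 5.998080e+07 Hz
fL = 1.0560e+09 - 5.998080e+07/2 = 1.026e+09 Hz
fH = 1.0560e+09 + 5.998080e+07/2 = 1.086e+09 Hz

BW=5.998e+07 Hz, fL=1.026e+09 Hz, fH=1.086e+09 Hz


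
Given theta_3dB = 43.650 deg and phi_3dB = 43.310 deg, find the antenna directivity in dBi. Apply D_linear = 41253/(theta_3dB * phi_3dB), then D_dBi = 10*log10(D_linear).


D_linear = 41253 / (43.650 * 43.310) = 21.82142
D_dBi = 10 * log10(21.82142) = 13.39 dBi

13.39 dBi


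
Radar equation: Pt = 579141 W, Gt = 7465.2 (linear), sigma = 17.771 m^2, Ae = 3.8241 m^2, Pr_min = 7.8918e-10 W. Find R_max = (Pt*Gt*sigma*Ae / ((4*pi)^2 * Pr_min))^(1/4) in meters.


R^4 = 579141*7465.2*17.771*3.8241 / ((4*pi)^2 * 7.8918e-10) = 2.357605e+18
R_max = 2.357605e+18^0.25 = 39185 m

39185 m


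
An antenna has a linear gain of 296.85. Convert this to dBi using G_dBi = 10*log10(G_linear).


G_dBi = 10 * log10(296.85) = 24.73 dBi

24.73 dBi


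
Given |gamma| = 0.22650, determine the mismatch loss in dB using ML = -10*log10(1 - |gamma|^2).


ML = -10 * log10(1 - 0.22650^2) = -10 * log10(0.94869775) = 0.2287 dB

0.2287 dB


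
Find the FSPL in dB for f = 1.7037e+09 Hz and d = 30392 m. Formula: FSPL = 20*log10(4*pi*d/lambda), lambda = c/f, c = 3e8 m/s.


lambda = c / f = 3.0000e+08 / 1.7037e+09 = 0.1760873 m
FSPL = 20 * log10(4*pi*30392/0.1760873) = 126.7 dB

126.7 dB


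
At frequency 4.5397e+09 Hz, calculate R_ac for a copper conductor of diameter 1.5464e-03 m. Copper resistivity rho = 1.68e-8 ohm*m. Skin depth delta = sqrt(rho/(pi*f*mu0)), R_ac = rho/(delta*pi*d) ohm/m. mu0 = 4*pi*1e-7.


delta = sqrt(1.68e-8 / (pi * 4.5397e+09 * 4*pi*1e-7)) = 9.681913e-07 m
R_ac = 1.68e-8 / (9.681913e-07 * pi * 1.5464e-03) = 3.572 ohm/m

3.572 ohm/m


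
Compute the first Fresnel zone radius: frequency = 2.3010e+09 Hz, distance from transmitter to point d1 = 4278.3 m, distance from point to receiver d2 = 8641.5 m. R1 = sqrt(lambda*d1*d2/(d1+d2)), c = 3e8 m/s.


lambda = c / f = 3.0000e+08 / 2.3010e+09 = 0.1303781 m
R1 = sqrt(0.1303781 * 4278.3 * 8641.5 / (4278.3 + 8641.5)) = 19.32 m

19.32 m


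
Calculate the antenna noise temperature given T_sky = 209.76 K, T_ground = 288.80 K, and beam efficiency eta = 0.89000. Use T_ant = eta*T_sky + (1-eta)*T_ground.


T_ant = 0.89000 * 209.76 + (1 - 0.89000) * 288.80 = 218.5 K

218.5 K


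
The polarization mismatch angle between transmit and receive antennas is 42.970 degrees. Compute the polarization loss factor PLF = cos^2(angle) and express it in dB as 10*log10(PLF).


PLF_linear = cos^2(42.970 deg) = 0.5354005
PLF_dB = 10 * log10(0.5354005) = -2.713 dB

-2.713 dB


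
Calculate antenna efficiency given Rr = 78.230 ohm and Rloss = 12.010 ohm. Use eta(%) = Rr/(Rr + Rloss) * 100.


eta = 78.230 / (78.230 + 12.010) * 100 = 86.69%

86.69%


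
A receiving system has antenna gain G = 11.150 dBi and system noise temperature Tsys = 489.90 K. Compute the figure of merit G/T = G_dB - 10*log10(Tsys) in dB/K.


G/T = 11.150 - 10*log10(489.90) = 11.150 - 26.90107 = -15.75 dB/K

-15.75 dB/K


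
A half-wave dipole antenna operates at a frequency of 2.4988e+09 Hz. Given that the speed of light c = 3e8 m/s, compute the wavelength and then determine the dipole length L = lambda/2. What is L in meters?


lambda = c / f = 3.0000e+08 / 2.4988e+09 = 0.1200576 m
L = lambda / 2 = 0.1200576 / 2 = 0.06003 m

0.06003 m


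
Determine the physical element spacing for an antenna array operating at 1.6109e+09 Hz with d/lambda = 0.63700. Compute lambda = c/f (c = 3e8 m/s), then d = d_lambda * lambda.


lambda = c / f = 3.0000e+08 / 1.6109e+09 = 0.1862313 m
d = 0.63700 * 0.1862313 = 0.1186 m

0.1186 m


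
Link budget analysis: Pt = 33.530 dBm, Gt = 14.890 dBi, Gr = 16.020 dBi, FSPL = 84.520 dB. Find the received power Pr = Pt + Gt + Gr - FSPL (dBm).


Pr = 33.530 + 14.890 + 16.020 - 84.520 = -20.08 dBm

-20.08 dBm


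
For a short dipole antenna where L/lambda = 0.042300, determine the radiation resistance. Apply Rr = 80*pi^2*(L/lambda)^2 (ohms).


Rr = 80 * pi^2 * (0.042300)^2 = 80 * 9.869604 * 1.789290e-03 = 1.413 ohm

1.413 ohm


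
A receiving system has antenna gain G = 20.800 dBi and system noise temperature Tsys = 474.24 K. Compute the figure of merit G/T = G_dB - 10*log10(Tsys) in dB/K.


G/T = 20.800 - 10*log10(474.24) = 20.800 - 26.75998 = -5.960 dB/K

-5.960 dB/K


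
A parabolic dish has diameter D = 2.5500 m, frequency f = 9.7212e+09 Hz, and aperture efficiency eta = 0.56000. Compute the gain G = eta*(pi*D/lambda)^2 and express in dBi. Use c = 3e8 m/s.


lambda = c / f = 3.0000e+08 / 9.7212e+09 = 0.03086039 m
G_linear = 0.56000 * (pi * 2.5500 / 0.03086039)^2 = 37736.82
G_dBi = 10 * log10(37736.82) = 45.77 dBi

45.77 dBi


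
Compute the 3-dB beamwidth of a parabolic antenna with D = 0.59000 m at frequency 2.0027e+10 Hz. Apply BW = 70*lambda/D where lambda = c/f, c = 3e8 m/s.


lambda = c / f = 3.0000e+08 / 2.0027e+10 = 0.01497978 m
BW = 70 * 0.01497978 / 0.59000 = 1.777 deg

1.777 deg


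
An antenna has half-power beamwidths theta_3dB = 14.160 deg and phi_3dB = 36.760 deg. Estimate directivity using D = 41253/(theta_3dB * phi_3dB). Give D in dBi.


D_linear = 41253 / (14.160 * 36.760) = 79.25320
D_dBi = 10 * log10(79.25320) = 18.99 dBi

18.99 dBi


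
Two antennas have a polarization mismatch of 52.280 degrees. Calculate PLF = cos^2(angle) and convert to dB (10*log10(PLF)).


PLF_linear = cos^2(52.280 deg) = 0.3743031
PLF_dB = 10 * log10(0.3743031) = -4.268 dB

-4.268 dB


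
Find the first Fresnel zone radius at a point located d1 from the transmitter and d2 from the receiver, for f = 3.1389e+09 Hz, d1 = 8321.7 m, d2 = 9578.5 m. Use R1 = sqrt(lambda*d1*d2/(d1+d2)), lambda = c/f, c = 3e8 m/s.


lambda = c / f = 3.0000e+08 / 3.1389e+09 = 0.09557488 m
R1 = sqrt(0.09557488 * 8321.7 * 9578.5 / (8321.7 + 9578.5)) = 20.63 m

20.63 m


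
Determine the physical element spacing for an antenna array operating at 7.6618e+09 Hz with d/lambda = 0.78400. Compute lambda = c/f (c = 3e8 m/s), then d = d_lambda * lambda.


lambda = c / f = 3.0000e+08 / 7.6618e+09 = 0.03915529 m
d = 0.78400 * 0.03915529 = 0.03070 m

0.03070 m


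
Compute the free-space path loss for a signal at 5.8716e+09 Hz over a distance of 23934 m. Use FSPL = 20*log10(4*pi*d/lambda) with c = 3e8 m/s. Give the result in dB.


lambda = c / f = 3.0000e+08 / 5.8716e+09 = 0.05109340 m
FSPL = 20 * log10(4*pi*23934/0.05109340) = 135.4 dB

135.4 dB


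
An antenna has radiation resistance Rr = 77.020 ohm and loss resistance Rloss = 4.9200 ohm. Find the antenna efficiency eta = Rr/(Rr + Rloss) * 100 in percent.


eta = 77.020 / (77.020 + 4.9200) * 100 = 94.00%

94.00%


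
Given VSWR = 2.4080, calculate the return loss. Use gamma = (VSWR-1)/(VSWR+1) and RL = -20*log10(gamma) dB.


gamma = (2.4080 - 1) / (2.4080 + 1) = 0.4131455
RL = -20 * log10(0.4131455) = 7.678 dB

7.678 dB


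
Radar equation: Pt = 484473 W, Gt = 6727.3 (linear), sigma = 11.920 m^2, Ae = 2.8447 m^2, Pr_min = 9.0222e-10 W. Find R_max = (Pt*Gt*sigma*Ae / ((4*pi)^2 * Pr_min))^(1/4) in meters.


R^4 = 484473*6727.3*11.920*2.8447 / ((4*pi)^2 * 9.0222e-10) = 7.756949e+17
R_max = 7.756949e+17^0.25 = 29677 m

29677 m


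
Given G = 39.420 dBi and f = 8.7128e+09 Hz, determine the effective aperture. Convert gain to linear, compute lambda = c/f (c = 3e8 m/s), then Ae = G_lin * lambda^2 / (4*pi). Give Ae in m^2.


lambda = c / f = 3.0000e+08 / 8.7128e+09 = 0.03443210 m
G_linear = 10^(39.420/10) = 8749.838
Ae = G_linear * lambda^2 / (4*pi) = 8749.838 * 0.03443210^2 / (4*pi) = 0.8255 m^2

0.8255 m^2


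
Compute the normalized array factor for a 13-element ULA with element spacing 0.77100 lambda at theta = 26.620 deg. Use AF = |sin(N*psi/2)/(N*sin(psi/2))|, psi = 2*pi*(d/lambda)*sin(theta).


psi = 2*pi*0.77100*sin(26.620 deg) = 2.170607 rad
AF = |sin(13*2.170607/2) / (13*sin(2.170607/2))| = 0.08694

0.08694


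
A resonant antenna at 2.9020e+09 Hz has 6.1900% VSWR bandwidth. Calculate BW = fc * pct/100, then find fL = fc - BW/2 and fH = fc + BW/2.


BW = 2.9020e+09 * 6.1900/100 = 1.796338e+08 Hz
fL = 2.9020e+09 - 1.796338e+08/2 = 2.812e+09 Hz
fH = 2.9020e+09 + 1.796338e+08/2 = 2.992e+09 Hz

BW=1.796e+08 Hz, fL=2.812e+09 Hz, fH=2.992e+09 Hz


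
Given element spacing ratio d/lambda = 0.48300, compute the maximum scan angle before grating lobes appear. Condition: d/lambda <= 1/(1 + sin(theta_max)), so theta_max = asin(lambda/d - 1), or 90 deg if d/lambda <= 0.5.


lambda/d - 1 = 1/0.48300 - 1 = 1.070393 >= 1
d/lambda <= 0.5, so the array can scan to endfire without grating lobes: theta_max = 90 deg

90 deg


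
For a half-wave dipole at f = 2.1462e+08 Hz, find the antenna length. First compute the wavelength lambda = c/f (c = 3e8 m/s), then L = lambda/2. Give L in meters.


lambda = c / f = 3.0000e+08 / 2.1462e+08 = 1.397819 m
L = lambda / 2 = 1.397819 / 2 = 0.6989 m

0.6989 m


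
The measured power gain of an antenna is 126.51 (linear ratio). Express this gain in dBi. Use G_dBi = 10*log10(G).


G_dBi = 10 * log10(126.51) = 21.02 dBi

21.02 dBi


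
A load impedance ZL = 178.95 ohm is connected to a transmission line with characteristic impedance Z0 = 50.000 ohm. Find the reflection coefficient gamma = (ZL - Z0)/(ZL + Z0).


gamma = (178.95 - 50.000) / (178.95 + 50.000) = 0.5632

0.5632
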